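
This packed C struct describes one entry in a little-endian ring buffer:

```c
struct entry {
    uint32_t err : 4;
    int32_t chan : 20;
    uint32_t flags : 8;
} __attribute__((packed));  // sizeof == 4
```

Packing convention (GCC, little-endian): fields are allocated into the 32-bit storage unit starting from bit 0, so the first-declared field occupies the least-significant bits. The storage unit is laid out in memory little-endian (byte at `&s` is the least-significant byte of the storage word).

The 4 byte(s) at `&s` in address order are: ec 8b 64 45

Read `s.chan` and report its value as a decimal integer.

[0]=0xec [1]=0x8b [2]=0x64 [3]=0x45 (little-endian) → word 0x45648bec
err:4 @ bit 0 → (0x45648bec>>0)&0xf = 0xc
chan:20 @ bit 4 → (0x45648bec>>4)&0xfffff = 0x648be  ←
flags:8 @ bit 24 → (0x45648bec>>24)&0xff = 0x45
chan signed 20b, MSB=0: value = 411838

411838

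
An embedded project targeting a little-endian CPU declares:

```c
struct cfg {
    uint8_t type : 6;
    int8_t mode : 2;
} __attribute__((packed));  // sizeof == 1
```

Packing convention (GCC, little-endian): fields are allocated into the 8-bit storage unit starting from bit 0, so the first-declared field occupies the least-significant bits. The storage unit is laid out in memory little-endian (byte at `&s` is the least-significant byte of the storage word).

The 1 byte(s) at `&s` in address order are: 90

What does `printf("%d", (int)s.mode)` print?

-2

[0]=0x90 (little-endian) → word 0x90
type:6 @ bit 0 → (0x90>>0)&0x3f = 0x10
mode:2 @ bit 6 → (0x90>>6)&0x3 = 0x2  ←
mode signed 2b, MSB=1: 2 - 4 = -2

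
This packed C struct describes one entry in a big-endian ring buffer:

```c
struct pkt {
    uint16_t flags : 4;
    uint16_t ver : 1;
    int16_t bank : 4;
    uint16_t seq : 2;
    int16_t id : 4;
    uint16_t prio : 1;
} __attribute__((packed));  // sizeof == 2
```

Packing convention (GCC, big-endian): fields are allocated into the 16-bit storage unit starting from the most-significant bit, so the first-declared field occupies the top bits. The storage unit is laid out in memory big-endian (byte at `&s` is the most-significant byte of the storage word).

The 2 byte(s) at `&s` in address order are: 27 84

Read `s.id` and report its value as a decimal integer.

2

[0]=0x27 [1]=0x84 (big-endian) → word 0x2784
flags:4 @ bit 12 → (0x2784>>12)&0xf = 0x2
ver:1 @ bit 11 → (0x2784>>11)&0x1 = 0x0
bank:4 @ bit 7 → (0x2784>>7)&0xf = 0xf
seq:2 @ bit 5 → (0x2784>>5)&0x3 = 0x0
id:4 @ bit 1 → (0x2784>>1)&0xf = 0x2  ←
prio:1 @ bit 0 → (0x2784>>0)&0x1 = 0x0
id signed 4b, MSB=0: value = 2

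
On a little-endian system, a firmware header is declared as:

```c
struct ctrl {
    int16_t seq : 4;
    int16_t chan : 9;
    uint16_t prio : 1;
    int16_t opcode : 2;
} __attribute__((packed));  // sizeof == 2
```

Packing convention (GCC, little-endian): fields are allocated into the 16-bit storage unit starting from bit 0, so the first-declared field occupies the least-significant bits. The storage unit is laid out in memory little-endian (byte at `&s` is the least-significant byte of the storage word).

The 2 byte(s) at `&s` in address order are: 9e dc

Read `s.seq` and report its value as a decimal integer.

-2

[0]=0x9e [1]=0xdc (little-endian) → word 0xdc9e
seq [0+:4] = (word>>0) & 0xf = 14  ←
chan [4+:9] = (word>>4) & 0x1ff = 457
prio [13+:1] = (word>>13) & 0x1 = 0
opcode [14+:2] = (word>>14) & 0x3 = 3
seq signed 4b, MSB=1: 14 - 16 = -2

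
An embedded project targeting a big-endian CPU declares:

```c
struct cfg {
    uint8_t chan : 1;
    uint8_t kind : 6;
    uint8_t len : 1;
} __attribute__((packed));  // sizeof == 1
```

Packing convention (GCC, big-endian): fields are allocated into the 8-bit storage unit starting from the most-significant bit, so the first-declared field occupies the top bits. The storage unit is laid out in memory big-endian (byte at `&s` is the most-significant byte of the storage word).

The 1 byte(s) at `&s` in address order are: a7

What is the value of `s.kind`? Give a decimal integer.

[0]=0xa7 (big-endian) → word 0xa7
chan [7+:1] = (word>>7) & 0x1 = 1
kind [1+:6] = (word>>1) & 0x3f = 19  ←
len [0+:1] = (word>>0) & 0x1 = 1

19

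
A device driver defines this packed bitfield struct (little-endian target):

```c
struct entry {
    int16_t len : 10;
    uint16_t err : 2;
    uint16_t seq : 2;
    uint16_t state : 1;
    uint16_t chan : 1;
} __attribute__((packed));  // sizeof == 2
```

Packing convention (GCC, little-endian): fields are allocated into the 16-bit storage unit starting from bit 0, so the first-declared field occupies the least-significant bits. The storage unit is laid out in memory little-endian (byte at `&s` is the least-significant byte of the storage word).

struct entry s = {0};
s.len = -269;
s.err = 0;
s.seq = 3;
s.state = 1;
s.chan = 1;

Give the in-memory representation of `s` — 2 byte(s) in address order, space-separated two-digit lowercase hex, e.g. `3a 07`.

len:10 = -269 → 0x2f3 << 0 → word 0x02f3
err:2 = 0 → 0x0 << 10 → word 0x02f3
seq:2 = 3 → 0x3 << 12 → word 0x32f3
state:1 = 1 → 0x1 << 14 → word 0x72f3
chan:1 = 1 → 0x1 << 15 → word 0xf2f3
word = 0xf2f3 → little-endian bytes:
  [0]=0xf3  [1]=0xf2

f3 f2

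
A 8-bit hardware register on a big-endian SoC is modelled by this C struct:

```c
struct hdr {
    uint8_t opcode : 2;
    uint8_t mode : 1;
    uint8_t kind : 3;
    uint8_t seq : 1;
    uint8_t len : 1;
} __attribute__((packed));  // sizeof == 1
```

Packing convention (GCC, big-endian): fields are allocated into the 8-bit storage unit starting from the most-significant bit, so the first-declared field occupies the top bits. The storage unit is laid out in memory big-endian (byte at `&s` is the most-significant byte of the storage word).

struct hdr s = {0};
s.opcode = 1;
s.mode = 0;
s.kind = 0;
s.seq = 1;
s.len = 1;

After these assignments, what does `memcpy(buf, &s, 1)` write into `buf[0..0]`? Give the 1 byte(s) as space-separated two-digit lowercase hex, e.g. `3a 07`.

43

opcode:2 = 1 → 0x1 << 6 → word 0x40
mode:1 = 0 → 0x0 << 5 → word 0x40
kind:3 = 0 → 0x0 << 2 → word 0x40
seq:1 = 1 → 0x1 << 1 → word 0x42
len:1 = 1 → 0x1 << 0 → word 0x43
word = 0x43 → big-endian bytes:
  [0]=0x43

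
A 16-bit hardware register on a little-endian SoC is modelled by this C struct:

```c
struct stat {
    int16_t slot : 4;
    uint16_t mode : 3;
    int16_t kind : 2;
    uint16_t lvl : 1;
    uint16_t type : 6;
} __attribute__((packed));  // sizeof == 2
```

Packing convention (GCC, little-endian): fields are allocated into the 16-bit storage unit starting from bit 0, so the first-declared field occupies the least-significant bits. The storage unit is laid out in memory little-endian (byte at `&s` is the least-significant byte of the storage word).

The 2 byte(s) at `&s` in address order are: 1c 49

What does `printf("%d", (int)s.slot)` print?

[0]=0x1c [1]=0x49 (little-endian) → word 0x491c
slot [0+:4] = (word>>0) & 0xf = 12  ←
mode [4+:3] = (word>>4) & 0x7 = 1
kind [7+:2] = (word>>7) & 0x3 = 2
lvl [9+:1] = (word>>9) & 0x1 = 0
type [10+:6] = (word>>10) & 0x3f = 18
slot signed 4b, MSB=1: 12 - 16 = -4

-4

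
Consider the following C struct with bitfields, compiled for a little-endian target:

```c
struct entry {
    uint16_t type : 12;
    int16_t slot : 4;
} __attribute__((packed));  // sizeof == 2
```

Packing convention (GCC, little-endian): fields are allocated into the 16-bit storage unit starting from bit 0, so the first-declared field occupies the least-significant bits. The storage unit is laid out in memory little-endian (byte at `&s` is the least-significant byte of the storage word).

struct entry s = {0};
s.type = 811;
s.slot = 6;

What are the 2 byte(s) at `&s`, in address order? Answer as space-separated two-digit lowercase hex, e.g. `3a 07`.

type:12 = 811 → 0x32b << 0 → word 0x032b
slot:4 = 6 → 0x6 << 12 → word 0x632b
word = 0x632b → little-endian bytes:
  [0]=0x2b  [1]=0x63

2b 63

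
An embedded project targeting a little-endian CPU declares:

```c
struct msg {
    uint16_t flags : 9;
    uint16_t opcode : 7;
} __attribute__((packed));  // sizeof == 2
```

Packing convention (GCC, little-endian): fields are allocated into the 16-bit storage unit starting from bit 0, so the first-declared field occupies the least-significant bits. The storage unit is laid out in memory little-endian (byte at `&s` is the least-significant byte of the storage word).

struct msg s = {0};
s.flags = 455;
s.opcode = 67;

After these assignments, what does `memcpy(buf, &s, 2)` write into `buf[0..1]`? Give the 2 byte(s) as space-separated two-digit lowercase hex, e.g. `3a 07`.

c7 87

flags:9 = 455 → 0x1c7 << 0 → word 0x01c7
opcode:7 = 67 → 0x43 << 9 → word 0x87c7
word = 0x87c7 → little-endian bytes:
  [0]=0xc7  [1]=0x87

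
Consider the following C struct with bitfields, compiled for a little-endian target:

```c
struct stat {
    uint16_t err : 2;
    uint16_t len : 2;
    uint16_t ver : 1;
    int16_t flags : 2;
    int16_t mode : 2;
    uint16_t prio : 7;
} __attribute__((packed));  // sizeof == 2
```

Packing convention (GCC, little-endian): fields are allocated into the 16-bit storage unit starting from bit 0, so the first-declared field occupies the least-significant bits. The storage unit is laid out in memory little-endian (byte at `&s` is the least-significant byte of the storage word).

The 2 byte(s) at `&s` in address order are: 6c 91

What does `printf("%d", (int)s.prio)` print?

[0]=0x6c [1]=0x91 (little-endian) → word 0x916c
err:2 @ bit 0 → (0x916c>>0)&0x3 = 0x0
len:2 @ bit 2 → (0x916c>>2)&0x3 = 0x3
ver:1 @ bit 4 → (0x916c>>4)&0x1 = 0x0
flags:2 @ bit 5 → (0x916c>>5)&0x3 = 0x3
mode:2 @ bit 7 → (0x916c>>7)&0x3 = 0x2
prio:7 @ bit 9 → (0x916c>>9)&0x7f = 0x48  ←

72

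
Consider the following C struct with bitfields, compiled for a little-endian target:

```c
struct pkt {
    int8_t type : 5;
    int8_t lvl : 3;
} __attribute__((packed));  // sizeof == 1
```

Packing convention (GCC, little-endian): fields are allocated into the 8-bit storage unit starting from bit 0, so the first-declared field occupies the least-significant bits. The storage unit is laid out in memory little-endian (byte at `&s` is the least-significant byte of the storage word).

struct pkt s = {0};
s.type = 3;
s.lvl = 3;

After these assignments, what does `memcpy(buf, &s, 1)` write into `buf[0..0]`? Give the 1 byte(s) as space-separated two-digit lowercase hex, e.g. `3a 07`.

63

[0+:5] type=3 & 0x1f = 0x3; word=0x03
[5+:3] lvl=3 & 0x7 = 0x3; word=0x63
word = 0x63 → little-endian bytes:
  [0]=0x63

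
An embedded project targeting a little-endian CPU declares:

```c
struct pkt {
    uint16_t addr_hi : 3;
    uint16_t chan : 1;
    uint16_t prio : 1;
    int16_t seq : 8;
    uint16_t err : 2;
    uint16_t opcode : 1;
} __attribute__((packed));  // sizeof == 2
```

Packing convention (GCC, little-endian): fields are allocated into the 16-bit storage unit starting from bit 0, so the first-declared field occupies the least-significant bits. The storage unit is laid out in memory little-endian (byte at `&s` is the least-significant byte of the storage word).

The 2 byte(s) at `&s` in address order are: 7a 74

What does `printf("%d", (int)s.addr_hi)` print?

[0]=0x7a [1]=0x74 (little-endian) → word 0x747a
addr_hi:3 @ bit 0 → (0x747a>>0)&0x7 = 0x2  ←
chan:1 @ bit 3 → (0x747a>>3)&0x1 = 0x1
prio:1 @ bit 4 → (0x747a>>4)&0x1 = 0x1
seq:8 @ bit 5 → (0x747a>>5)&0xff = 0xa3
err:2 @ bit 13 → (0x747a>>13)&0x3 = 0x3
opcode:1 @ bit 15 → (0x747a>>15)&0x1 = 0x0

2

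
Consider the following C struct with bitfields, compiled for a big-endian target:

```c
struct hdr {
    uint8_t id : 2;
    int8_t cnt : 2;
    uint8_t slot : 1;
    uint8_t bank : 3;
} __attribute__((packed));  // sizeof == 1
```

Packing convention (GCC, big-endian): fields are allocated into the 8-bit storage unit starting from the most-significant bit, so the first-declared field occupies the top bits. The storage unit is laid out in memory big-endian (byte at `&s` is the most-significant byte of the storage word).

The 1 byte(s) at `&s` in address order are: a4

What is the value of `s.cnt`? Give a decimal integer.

-2

[0]=0xa4 (big-endian) → word 0xa4
id [6+:2] = (word>>6) & 0x3 = 2
cnt [4+:2] = (word>>4) & 0x3 = 2  ←
slot [3+:1] = (word>>3) & 0x1 = 0
bank [0+:3] = (word>>0) & 0x7 = 4
cnt signed 2b, MSB=1: 2 - 4 = -2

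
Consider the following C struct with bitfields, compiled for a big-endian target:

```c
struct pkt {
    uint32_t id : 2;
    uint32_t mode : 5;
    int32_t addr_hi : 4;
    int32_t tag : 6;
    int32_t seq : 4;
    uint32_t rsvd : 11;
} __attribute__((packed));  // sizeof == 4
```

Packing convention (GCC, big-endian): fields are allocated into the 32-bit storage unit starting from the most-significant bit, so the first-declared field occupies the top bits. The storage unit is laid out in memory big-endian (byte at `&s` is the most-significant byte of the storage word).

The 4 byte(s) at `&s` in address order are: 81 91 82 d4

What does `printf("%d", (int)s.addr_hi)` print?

-4

[0]=0x81 [1]=0x91 [2]=0x82 [3]=0xd4 (big-endian) → word 0x819182d4
id:2 @ bit 30 → (0x819182d4>>30)&0x3 = 0x2
mode:5 @ bit 25 → (0x819182d4>>25)&0x1f = 0x0
addr_hi:4 @ bit 21 → (0x819182d4>>21)&0xf = 0xc  ←
tag:6 @ bit 15 → (0x819182d4>>15)&0x3f = 0x23
seq:4 @ bit 11 → (0x819182d4>>11)&0xf = 0x0
rsvd:11 @ bit 0 → (0x819182d4>>0)&0x7ff = 0x2d4
addr_hi signed 4b, MSB=1: 12 - 16 = -4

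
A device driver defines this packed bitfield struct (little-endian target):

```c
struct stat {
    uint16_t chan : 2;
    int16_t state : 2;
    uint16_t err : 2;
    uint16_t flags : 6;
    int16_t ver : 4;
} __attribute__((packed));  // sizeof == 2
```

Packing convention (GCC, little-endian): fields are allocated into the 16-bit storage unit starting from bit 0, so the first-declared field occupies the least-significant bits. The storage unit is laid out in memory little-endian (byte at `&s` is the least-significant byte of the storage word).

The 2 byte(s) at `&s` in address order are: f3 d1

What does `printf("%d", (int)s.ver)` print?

-3

[0]=0xf3 [1]=0xd1 (little-endian) → word 0xd1f3
chan:2 @ bit 0 → (0xd1f3>>0)&0x3 = 0x3
state:2 @ bit 2 → (0xd1f3>>2)&0x3 = 0x0
err:2 @ bit 4 → (0xd1f3>>4)&0x3 = 0x3
flags:6 @ bit 6 → (0xd1f3>>6)&0x3f = 0x7
ver:4 @ bit 12 → (0xd1f3>>12)&0xf = 0xd  ←
ver signed 4b, MSB=1: 13 - 16 = -3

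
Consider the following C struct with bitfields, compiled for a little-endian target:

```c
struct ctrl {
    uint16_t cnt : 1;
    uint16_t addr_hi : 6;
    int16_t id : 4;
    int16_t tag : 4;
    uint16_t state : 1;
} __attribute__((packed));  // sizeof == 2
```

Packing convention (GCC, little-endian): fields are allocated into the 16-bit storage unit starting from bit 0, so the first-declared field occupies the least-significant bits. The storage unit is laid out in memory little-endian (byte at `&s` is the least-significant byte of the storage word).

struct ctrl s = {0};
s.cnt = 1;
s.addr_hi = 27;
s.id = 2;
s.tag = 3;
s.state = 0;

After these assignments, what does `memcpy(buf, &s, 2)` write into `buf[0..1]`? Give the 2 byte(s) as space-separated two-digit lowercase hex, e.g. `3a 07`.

cnt (1b) val=1 bits=0x1 at bit 0: 0x0001
addr_hi (6b) val=27 bits=0x1b at bit 1: 0x0037
id (4b) val=2 bits=0x2 at bit 7: 0x0137
tag (4b) val=3 bits=0x3 at bit 11: 0x1937
state (1b) val=0 bits=0x0 at bit 15: 0x1937
word = 0x1937 → little-endian bytes:
  [0]=0x37  [1]=0x19

37 19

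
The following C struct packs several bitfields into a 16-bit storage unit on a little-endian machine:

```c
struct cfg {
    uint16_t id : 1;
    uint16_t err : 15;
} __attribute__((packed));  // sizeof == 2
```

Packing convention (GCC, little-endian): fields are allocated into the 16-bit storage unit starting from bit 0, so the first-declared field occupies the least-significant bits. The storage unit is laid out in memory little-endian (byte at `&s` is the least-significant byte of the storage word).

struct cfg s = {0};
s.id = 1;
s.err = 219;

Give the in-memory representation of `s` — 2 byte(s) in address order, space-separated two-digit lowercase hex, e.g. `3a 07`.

id (1b) val=1 bits=0x1 at bit 0: 0x0001
err (15b) val=219 bits=0xdb at bit 1: 0x01b7
word = 0x01b7 → little-endian bytes:
  [0]=0xb7  [1]=0x01

b7 01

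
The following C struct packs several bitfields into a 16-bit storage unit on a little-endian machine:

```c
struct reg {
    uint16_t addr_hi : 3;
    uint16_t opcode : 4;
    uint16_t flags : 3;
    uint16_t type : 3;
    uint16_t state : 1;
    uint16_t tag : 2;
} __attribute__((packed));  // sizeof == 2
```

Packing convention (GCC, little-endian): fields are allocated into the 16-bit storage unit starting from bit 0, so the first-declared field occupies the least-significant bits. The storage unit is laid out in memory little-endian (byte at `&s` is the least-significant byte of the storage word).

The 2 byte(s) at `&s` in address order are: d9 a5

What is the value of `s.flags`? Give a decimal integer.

[0]=0xd9 [1]=0xa5 (little-endian) → word 0xa5d9
addr_hi [0+:3] = (word>>0) & 0x7 = 1
opcode [3+:4] = (word>>3) & 0xf = 11
flags [7+:3] = (word>>7) & 0x7 = 3  ←
type [10+:3] = (word>>10) & 0x7 = 1
state [13+:1] = (word>>13) & 0x1 = 1
tag [14+:2] = (word>>14) & 0x3 = 2

3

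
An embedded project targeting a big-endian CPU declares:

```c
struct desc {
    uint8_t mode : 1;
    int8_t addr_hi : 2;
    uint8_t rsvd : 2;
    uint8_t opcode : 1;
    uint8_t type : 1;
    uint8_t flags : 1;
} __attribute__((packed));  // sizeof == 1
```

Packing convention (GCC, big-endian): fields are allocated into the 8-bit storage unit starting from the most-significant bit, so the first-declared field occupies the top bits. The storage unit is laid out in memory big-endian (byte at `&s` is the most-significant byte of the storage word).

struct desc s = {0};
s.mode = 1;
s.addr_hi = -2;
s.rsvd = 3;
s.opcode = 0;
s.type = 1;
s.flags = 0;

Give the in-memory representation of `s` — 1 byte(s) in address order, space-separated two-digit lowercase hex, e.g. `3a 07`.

da

mode:1 = 1 → 0x1 << 7 → word 0x80
addr_hi:2 = -2 → 0x2 << 5 → word 0xc0
rsvd:2 = 3 → 0x3 << 3 → word 0xd8
opcode:1 = 0 → 0x0 << 2 → word 0xd8
type:1 = 1 → 0x1 << 1 → word 0xda
flags:1 = 0 → 0x0 << 0 → word 0xda
word = 0xda → big-endian bytes:
  [0]=0xda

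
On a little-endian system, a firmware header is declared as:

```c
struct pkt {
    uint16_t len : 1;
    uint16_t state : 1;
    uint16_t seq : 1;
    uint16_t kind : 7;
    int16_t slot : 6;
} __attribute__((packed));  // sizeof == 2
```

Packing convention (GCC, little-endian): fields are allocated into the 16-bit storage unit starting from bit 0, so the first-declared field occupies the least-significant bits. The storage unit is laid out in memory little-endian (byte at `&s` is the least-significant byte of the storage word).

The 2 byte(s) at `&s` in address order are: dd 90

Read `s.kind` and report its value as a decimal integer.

[0]=0xdd [1]=0x90 (little-endian) → word 0x90dd
len:1 @ bit 0 → (0x90dd>>0)&0x1 = 0x1
state:1 @ bit 1 → (0x90dd>>1)&0x1 = 0x0
seq:1 @ bit 2 → (0x90dd>>2)&0x1 = 0x1
kind:7 @ bit 3 → (0x90dd>>3)&0x7f = 0x1b  ←
slot:6 @ bit 10 → (0x90dd>>10)&0x3f = 0x24

27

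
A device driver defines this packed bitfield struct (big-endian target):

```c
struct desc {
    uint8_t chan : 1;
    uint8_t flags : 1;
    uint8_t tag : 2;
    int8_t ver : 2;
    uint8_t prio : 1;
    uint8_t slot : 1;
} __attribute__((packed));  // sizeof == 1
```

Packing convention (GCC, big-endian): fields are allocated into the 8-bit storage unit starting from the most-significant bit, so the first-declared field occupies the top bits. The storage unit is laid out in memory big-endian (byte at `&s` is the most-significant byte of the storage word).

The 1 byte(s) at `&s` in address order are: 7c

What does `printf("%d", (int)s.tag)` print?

[0]=0x7c (big-endian) → word 0x7c
chan [7+:1] = (word>>7) & 0x1 = 0
flags [6+:1] = (word>>6) & 0x1 = 1
tag [4+:2] = (word>>4) & 0x3 = 3  ←
ver [2+:2] = (word>>2) & 0x3 = 3
prio [1+:1] = (word>>1) & 0x1 = 0
slot [0+:1] = (word>>0) & 0x1 = 0

3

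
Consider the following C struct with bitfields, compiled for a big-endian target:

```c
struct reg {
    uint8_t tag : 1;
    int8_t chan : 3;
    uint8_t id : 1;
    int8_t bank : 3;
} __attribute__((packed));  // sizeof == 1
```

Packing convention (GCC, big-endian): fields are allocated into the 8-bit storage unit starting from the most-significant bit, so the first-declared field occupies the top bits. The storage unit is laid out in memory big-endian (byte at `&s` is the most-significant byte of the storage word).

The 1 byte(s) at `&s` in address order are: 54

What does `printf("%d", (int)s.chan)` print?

-3

[0]=0x54 (big-endian) → word 0x54
tag [7+:1] = (word>>7) & 0x1 = 0
chan [4+:3] = (word>>4) & 0x7 = 5  ←
id [3+:1] = (word>>3) & 0x1 = 0
bank [0+:3] = (word>>0) & 0x7 = 4
chan signed 3b, MSB=1: 5 - 8 = -3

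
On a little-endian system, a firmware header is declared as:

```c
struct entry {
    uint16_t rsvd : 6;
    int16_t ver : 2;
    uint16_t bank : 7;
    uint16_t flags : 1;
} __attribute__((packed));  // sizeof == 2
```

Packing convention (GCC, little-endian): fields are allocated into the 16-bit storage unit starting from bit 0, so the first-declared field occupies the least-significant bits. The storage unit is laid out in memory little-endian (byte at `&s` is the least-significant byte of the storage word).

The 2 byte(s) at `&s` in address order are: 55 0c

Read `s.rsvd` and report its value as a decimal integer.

21

[0]=0x55 [1]=0x0c (little-endian) → word 0x0c55
rsvd:6 @ bit 0 → (0x0c55>>0)&0x3f = 0x15  ←
ver:2 @ bit 6 → (0x0c55>>6)&0x3 = 0x1
bank:7 @ bit 8 → (0x0c55>>8)&0x7f = 0xc
flags:1 @ bit 15 → (0x0c55>>15)&0x1 = 0x0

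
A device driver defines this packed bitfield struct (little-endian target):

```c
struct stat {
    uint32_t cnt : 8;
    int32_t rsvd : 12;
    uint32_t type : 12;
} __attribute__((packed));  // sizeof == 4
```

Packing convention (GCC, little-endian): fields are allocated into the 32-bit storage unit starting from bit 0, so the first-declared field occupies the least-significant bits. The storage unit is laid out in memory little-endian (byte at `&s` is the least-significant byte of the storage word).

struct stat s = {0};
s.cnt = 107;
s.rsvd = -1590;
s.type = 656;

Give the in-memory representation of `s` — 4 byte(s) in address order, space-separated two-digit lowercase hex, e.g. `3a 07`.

6b ca 09 29

[0+:8] cnt=107 & 0xff = 0x6b; word=0x0000006b
[8+:12] rsvd=-1590 & 0xfff = 0x9ca; word=0x0009ca6b
[20+:12] type=656 & 0xfff = 0x290; word=0x2909ca6b
word = 0x2909ca6b → little-endian bytes:
  [0]=0x6b  [1]=0xca  [2]=0x09  [3]=0x29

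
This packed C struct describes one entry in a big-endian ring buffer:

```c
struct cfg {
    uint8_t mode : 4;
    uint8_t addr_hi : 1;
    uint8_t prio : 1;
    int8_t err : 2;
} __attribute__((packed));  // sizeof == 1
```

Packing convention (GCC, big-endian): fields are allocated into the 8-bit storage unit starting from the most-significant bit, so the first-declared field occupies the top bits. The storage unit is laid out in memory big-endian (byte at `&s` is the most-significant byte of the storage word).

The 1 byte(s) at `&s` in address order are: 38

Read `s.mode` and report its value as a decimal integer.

3

[0]=0x38 (big-endian) → word 0x38
mode [4+:4] = (word>>4) & 0xf = 3  ←
addr_hi [3+:1] = (word>>3) & 0x1 = 1
prio [2+:1] = (word>>2) & 0x1 = 0
err [0+:2] = (word>>0) & 0x3 = 0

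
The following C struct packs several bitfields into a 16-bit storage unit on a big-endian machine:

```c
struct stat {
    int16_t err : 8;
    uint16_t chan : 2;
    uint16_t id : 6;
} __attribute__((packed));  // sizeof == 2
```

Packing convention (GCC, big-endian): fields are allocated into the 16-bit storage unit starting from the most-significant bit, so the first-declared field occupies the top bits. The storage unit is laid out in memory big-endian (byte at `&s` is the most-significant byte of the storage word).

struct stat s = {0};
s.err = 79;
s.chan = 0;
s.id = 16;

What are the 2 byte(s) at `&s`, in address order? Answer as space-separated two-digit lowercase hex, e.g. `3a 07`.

4f 10

err (8b) val=79 bits=0x4f at bit 8: 0x4f00
chan (2b) val=0 bits=0x0 at bit 6: 0x4f00
id (6b) val=16 bits=0x10 at bit 0: 0x4f10
word = 0x4f10 → big-endian bytes:
  [0]=0x4f  [1]=0x10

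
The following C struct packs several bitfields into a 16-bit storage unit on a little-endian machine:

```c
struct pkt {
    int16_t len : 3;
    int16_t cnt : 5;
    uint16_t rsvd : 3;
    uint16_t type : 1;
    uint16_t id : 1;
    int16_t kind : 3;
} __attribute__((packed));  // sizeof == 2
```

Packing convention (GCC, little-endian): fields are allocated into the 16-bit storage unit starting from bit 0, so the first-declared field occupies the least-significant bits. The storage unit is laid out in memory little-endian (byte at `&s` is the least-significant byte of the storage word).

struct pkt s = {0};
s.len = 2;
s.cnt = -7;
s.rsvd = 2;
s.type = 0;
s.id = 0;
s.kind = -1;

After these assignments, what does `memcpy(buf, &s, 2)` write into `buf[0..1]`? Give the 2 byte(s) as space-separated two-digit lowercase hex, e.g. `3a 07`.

ca e2

len (3b) val=2 bits=0x2 at bit 0: 0x0002
cnt (5b) val=-7 bits=0x19 at bit 3: 0x00ca
rsvd (3b) val=2 bits=0x2 at bit 8: 0x02ca
type (1b) val=0 bits=0x0 at bit 11: 0x02ca
id (1b) val=0 bits=0x0 at bit 12: 0x02ca
kind (3b) val=-1 bits=0x7 at bit 13: 0xe2ca
word = 0xe2ca → little-endian bytes:
  [0]=0xca  [1]=0xe2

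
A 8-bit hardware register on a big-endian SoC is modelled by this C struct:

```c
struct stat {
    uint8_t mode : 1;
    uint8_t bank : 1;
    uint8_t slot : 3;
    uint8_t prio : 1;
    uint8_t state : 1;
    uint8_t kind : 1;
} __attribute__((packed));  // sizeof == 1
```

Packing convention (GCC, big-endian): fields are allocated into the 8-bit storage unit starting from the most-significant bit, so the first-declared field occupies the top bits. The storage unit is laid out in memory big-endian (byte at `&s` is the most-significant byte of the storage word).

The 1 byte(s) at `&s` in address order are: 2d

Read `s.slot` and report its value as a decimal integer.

5

[0]=0x2d (big-endian) → word 0x2d
mode:1 @ bit 7 → (0x2d>>7)&0x1 = 0x0
bank:1 @ bit 6 → (0x2d>>6)&0x1 = 0x0
slot:3 @ bit 3 → (0x2d>>3)&0x7 = 0x5  ←
prio:1 @ bit 2 → (0x2d>>2)&0x1 = 0x1
state:1 @ bit 1 → (0x2d>>1)&0x1 = 0x0
kind:1 @ bit 0 → (0x2d>>0)&0x1 = 0x1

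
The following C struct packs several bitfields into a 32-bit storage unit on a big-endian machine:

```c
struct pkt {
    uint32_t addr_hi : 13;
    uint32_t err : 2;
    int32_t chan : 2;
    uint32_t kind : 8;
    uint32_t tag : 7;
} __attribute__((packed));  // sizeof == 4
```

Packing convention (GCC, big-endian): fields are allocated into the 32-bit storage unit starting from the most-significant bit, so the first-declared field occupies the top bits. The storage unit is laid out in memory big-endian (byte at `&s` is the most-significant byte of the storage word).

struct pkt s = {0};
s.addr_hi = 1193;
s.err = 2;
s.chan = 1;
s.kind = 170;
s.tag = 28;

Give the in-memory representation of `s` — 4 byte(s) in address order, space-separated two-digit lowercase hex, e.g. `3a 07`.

25 4c d5 1c

addr_hi (13b) val=1193 bits=0x4a9 at bit 19: 0x25480000
err (2b) val=2 bits=0x2 at bit 17: 0x254c0000
chan (2b) val=1 bits=0x1 at bit 15: 0x254c8000
kind (8b) val=170 bits=0xaa at bit 7: 0x254cd500
tag (7b) val=28 bits=0x1c at bit 0: 0x254cd51c
word = 0x254cd51c → big-endian bytes:
  [0]=0x25  [1]=0x4c  [2]=0xd5  [3]=0x1c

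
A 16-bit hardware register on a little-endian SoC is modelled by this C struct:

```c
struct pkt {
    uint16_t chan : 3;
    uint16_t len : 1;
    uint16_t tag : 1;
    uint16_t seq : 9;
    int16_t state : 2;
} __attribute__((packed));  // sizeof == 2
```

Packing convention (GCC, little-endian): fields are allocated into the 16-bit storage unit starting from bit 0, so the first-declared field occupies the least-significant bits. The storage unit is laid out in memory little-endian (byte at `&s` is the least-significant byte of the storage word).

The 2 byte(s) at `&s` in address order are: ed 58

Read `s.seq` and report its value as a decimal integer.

[0]=0xed [1]=0x58 (little-endian) → word 0x58ed
chan:3 @ bit 0 → (0x58ed>>0)&0x7 = 0x5
len:1 @ bit 3 → (0x58ed>>3)&0x1 = 0x1
tag:1 @ bit 4 → (0x58ed>>4)&0x1 = 0x0
seq:9 @ bit 5 → (0x58ed>>5)&0x1ff = 0xc7  ←
state:2 @ bit 14 → (0x58ed>>14)&0x3 = 0x1

199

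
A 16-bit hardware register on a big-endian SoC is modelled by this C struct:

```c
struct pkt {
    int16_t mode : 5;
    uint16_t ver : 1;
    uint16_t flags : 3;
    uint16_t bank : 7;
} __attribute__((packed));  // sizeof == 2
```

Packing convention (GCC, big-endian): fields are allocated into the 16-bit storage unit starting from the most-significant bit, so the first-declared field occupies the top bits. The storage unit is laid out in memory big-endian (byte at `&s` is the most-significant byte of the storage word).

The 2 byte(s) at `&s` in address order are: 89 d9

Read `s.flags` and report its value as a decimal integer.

3

[0]=0x89 [1]=0xd9 (big-endian) → word 0x89d9
mode [11+:5] = (word>>11) & 0x1f = 17
ver [10+:1] = (word>>10) & 0x1 = 0
flags [7+:3] = (word>>7) & 0x7 = 3  ←
bank [0+:7] = (word>>0) & 0x7f = 89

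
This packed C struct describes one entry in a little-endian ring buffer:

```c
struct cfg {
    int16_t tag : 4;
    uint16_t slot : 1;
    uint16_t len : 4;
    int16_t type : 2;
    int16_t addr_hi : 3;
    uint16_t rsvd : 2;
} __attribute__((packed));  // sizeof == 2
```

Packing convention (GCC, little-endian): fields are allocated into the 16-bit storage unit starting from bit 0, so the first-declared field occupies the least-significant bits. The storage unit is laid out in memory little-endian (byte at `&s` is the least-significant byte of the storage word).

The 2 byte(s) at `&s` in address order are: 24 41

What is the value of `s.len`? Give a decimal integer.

9

[0]=0x24 [1]=0x41 (little-endian) → word 0x4124
tag:4 @ bit 0 → (0x4124>>0)&0xf = 0x4
slot:1 @ bit 4 → (0x4124>>4)&0x1 = 0x0
len:4 @ bit 5 → (0x4124>>5)&0xf = 0x9  ←
type:2 @ bit 9 → (0x4124>>9)&0x3 = 0x0
addr_hi:3 @ bit 11 → (0x4124>>11)&0x7 = 0x0
rsvd:2 @ bit 14 → (0x4124>>14)&0x3 = 0x1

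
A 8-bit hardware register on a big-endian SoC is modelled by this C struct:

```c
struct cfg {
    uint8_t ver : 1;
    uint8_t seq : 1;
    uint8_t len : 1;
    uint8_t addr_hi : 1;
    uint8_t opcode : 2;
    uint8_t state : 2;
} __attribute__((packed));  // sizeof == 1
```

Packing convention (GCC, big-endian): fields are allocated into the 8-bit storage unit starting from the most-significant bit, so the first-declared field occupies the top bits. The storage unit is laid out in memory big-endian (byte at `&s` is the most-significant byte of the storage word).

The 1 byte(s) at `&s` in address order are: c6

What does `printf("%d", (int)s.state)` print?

2

[0]=0xc6 (big-endian) → word 0xc6
ver [7+:1] = (word>>7) & 0x1 = 1
seq [6+:1] = (word>>6) & 0x1 = 1
len [5+:1] = (word>>5) & 0x1 = 0
addr_hi [4+:1] = (word>>4) & 0x1 = 0
opcode [2+:2] = (word>>2) & 0x3 = 1
state [0+:2] = (word>>0) & 0x3 = 2  ←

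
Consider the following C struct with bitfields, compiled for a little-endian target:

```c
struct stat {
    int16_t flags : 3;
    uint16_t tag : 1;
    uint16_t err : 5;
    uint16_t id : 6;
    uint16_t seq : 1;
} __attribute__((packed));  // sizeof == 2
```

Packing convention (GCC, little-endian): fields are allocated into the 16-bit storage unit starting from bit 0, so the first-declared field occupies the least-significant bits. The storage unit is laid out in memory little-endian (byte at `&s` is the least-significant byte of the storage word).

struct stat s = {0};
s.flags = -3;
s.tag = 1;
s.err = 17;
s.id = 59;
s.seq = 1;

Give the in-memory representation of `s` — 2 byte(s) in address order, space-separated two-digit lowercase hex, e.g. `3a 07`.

1d f7

[0+:3] flags=-3 & 0x7 = 0x5; word=0x0005
[3+:1] tag=1 & 0x1 = 0x1; word=0x000d
[4+:5] err=17 & 0x1f = 0x11; word=0x011d
[9+:6] id=59 & 0x3f = 0x3b; word=0x771d
[15+:1] seq=1 & 0x1 = 0x1; word=0xf71d
word = 0xf71d → little-endian bytes:
  [0]=0x1d  [1]=0xf7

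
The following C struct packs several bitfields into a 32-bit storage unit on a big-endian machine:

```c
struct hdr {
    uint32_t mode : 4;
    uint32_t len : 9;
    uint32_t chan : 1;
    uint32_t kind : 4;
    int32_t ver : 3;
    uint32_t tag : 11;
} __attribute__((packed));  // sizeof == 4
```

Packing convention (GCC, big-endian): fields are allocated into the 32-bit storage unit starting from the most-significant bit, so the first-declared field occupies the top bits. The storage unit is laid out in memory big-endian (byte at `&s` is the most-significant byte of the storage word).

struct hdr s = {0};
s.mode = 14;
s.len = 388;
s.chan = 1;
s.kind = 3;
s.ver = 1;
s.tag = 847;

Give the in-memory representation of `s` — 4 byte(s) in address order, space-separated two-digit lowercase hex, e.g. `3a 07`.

ec 24 cb 4f

mode:4 = 14 → 0xe << 28 → word 0xe0000000
len:9 = 388 → 0x184 << 19 → word 0xec200000
chan:1 = 1 → 0x1 << 18 → word 0xec240000
kind:4 = 3 → 0x3 << 14 → word 0xec24c000
ver:3 = 1 → 0x1 << 11 → word 0xec24c800
tag:11 = 847 → 0x34f << 0 → word 0xec24cb4f
word = 0xec24cb4f → big-endian bytes:
  [0]=0xec  [1]=0x24  [2]=0xcb  [3]=0x4f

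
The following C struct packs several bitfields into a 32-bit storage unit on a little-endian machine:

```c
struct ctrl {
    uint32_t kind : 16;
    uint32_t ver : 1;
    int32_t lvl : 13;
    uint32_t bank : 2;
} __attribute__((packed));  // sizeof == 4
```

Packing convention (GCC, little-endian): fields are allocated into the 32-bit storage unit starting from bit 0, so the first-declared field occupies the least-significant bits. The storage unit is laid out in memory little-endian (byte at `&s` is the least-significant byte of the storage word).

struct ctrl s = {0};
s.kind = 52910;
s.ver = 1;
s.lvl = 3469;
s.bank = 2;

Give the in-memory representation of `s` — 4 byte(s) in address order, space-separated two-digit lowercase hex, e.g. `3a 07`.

ae ce 1b 9b

kind (16b) val=52910 bits=0xceae at bit 0: 0x0000ceae
ver (1b) val=1 bits=0x1 at bit 16: 0x0001ceae
lvl (13b) val=3469 bits=0xd8d at bit 17: 0x1b1bceae
bank (2b) val=2 bits=0x2 at bit 30: 0x9b1bceae
word = 0x9b1bceae → little-endian bytes:
  [0]=0xae  [1]=0xce  [2]=0x1b  [3]=0x9b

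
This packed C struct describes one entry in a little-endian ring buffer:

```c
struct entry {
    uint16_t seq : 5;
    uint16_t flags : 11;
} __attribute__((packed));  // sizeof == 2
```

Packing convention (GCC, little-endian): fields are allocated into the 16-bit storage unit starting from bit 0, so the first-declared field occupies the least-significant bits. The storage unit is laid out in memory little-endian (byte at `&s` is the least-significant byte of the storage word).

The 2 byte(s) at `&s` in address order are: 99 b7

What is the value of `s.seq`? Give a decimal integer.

[0]=0x99 [1]=0xb7 (little-endian) → word 0xb799
seq [0+:5] = (word>>0) & 0x1f = 25  ←
flags [5+:11] = (word>>5) & 0x7ff = 1468

25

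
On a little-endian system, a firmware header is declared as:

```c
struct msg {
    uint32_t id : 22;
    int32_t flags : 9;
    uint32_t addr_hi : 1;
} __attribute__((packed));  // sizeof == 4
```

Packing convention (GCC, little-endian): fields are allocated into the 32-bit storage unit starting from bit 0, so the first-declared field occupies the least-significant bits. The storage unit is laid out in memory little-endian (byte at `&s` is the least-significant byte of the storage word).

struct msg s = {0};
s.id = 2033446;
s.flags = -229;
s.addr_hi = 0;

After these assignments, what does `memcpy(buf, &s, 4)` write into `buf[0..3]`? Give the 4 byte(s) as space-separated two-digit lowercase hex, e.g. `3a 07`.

id (22b) val=2033446 bits=0x1f0726 at bit 0: 0x001f0726
flags (9b) val=-229 bits=0x11b at bit 22: 0x46df0726
addr_hi (1b) val=0 bits=0x0 at bit 31: 0x46df0726
word = 0x46df0726 → little-endian bytes:
  [0]=0x26  [1]=0x07  [2]=0xdf  [3]=0x46

26 07 df 46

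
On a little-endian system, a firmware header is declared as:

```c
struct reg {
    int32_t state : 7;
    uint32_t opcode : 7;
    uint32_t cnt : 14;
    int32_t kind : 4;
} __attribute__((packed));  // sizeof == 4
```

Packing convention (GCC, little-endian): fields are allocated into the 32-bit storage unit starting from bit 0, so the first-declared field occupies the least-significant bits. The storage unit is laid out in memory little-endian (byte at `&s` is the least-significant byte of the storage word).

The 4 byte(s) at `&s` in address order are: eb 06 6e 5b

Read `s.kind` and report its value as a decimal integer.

[0]=0xeb [1]=0x06 [2]=0x6e [3]=0x5b (little-endian) → word 0x5b6e06eb
state [0+:7] = (word>>0) & 0x7f = 107
opcode [7+:7] = (word>>7) & 0x7f = 13
cnt [14+:14] = (word>>14) & 0x3fff = 11704
kind [28+:4] = (word>>28) & 0xf = 5  ←
kind signed 4b, MSB=0: value = 5

5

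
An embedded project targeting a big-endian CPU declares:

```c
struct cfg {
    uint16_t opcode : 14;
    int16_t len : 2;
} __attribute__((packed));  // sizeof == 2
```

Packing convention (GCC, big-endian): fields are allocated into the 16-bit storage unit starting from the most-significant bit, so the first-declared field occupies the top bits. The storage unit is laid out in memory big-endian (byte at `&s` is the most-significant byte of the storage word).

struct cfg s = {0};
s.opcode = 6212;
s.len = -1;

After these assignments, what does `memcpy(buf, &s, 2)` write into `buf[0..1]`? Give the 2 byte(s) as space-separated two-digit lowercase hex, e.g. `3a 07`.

61 13

opcode:14 = 6212 → 0x1844 << 2 → word 0x6110
len:2 = -1 → 0x3 << 0 → word 0x6113
word = 0x6113 → big-endian bytes:
  [0]=0x61  [1]=0x13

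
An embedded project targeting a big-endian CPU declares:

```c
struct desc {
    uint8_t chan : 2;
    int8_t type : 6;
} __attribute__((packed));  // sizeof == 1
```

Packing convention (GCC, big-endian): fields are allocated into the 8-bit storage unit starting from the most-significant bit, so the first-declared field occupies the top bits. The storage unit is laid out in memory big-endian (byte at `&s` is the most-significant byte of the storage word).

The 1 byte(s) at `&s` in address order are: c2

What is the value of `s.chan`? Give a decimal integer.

3

[0]=0xc2 (big-endian) → word 0xc2
chan:2 @ bit 6 → (0xc2>>6)&0x3 = 0x3  ←
type:6 @ bit 0 → (0xc2>>0)&0x3f = 0x2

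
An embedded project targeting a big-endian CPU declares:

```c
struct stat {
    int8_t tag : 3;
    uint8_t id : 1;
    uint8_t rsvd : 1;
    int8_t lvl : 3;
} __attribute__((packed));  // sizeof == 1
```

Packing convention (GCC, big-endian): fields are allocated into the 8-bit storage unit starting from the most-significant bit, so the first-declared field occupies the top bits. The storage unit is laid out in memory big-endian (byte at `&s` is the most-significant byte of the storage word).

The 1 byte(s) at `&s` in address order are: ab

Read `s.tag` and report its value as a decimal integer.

[0]=0xab (big-endian) → word 0xab
tag [5+:3] = (word>>5) & 0x7 = 5  ←
id [4+:1] = (word>>4) & 0x1 = 0
rsvd [3+:1] = (word>>3) & 0x1 = 1
lvl [0+:3] = (word>>0) & 0x7 = 3
tag signed 3b, MSB=1: 5 - 8 = -3

-3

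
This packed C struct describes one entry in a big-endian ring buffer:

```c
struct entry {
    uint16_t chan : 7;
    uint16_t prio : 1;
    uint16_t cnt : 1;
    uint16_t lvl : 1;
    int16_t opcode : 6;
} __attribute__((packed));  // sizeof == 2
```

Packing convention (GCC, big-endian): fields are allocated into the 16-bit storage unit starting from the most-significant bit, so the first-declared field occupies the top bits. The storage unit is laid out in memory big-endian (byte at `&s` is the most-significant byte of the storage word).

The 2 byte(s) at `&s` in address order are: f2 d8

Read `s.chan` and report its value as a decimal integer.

121

[0]=0xf2 [1]=0xd8 (big-endian) → word 0xf2d8
chan [9+:7] = (word>>9) & 0x7f = 121  ←
prio [8+:1] = (word>>8) & 0x1 = 0
cnt [7+:1] = (word>>7) & 0x1 = 1
lvl [6+:1] = (word>>6) & 0x1 = 1
opcode [0+:6] = (word>>0) & 0x3f = 24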